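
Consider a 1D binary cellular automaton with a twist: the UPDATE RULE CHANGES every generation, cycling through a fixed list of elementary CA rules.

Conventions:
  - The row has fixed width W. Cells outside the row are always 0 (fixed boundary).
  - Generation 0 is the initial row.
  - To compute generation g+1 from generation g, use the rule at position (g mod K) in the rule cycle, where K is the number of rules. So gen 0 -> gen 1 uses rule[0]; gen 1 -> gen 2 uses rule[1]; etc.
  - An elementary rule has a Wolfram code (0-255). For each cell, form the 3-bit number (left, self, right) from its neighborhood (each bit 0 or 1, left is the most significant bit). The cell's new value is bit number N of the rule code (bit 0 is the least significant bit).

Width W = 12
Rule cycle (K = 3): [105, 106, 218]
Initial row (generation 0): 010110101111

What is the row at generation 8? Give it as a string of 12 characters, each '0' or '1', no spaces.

Gen 0: 010110101111
Gen 1 (rule 105): 001111011001
Gen 2 (rule 106): 011001111010
Gen 3 (rule 218): 111111111001
Gen 4 (rule 105): 100000001000
Gen 5 (rule 106): 000000010000
Gen 6 (rule 218): 000000101000
Gen 7 (rule 105): 111110010011
Gen 8 (rule 106): 100010100111

Answer: 100010100111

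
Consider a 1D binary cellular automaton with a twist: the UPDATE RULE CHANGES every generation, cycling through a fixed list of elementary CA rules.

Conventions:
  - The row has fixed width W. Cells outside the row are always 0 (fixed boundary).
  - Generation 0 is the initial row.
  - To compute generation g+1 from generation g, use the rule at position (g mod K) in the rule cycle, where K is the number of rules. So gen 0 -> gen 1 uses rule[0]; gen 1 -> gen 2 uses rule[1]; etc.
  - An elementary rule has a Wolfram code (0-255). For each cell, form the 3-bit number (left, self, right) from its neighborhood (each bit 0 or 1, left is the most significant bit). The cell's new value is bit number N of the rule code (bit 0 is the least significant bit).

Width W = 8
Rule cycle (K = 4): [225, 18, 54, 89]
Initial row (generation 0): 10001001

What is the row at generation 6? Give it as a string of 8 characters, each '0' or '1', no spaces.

Gen 0: 10001001
Gen 1 (rule 225): 00100000
Gen 2 (rule 18): 01010000
Gen 3 (rule 54): 11111000
Gen 4 (rule 89): 10001111
Gen 5 (rule 225): 00100111
Gen 6 (rule 18): 01011000

Answer: 01011000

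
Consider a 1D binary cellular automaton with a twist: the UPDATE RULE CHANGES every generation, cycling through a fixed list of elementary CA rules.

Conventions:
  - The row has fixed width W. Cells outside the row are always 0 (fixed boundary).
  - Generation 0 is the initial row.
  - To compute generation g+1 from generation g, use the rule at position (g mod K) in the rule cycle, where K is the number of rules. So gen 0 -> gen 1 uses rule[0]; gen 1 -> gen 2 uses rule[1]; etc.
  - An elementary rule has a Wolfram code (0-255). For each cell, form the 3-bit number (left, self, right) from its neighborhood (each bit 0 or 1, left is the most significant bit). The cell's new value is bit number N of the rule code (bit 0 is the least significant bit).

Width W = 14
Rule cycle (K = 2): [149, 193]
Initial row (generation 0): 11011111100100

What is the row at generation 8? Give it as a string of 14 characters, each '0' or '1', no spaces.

Answer: 10011110100110

Derivation:
Gen 0: 11011111100100
Gen 1 (rule 149): 00001111010111
Gen 2 (rule 193): 11100111000011
Gen 3 (rule 149): 01010010111000
Gen 4 (rule 193): 00000000011011
Gen 5 (rule 149): 11111111000000
Gen 6 (rule 193): 01111111011111
Gen 7 (rule 149): 00111110001110
Gen 8 (rule 193): 10011110100110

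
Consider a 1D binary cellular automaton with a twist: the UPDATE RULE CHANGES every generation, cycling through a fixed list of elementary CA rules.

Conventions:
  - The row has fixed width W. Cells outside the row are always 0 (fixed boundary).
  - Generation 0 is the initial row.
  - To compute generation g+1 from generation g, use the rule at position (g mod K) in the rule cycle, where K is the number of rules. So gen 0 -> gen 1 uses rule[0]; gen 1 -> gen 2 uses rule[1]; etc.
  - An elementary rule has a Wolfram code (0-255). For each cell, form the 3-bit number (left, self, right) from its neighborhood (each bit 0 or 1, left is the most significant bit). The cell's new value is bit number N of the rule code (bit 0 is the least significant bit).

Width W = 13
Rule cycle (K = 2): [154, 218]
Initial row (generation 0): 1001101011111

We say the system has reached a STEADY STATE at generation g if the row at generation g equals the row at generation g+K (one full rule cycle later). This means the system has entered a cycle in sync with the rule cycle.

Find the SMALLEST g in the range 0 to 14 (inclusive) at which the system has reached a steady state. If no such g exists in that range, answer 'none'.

Answer: 6

Derivation:
Gen 0: 1001101011111
Gen 1 (rule 154): 0111000011110
Gen 2 (rule 218): 1111100111111
Gen 3 (rule 154): 1111011111110
Gen 4 (rule 218): 1111011111111
Gen 5 (rule 154): 1110011111110
Gen 6 (rule 218): 1111111111111
Gen 7 (rule 154): 1111111111110
Gen 8 (rule 218): 1111111111111
Gen 9 (rule 154): 1111111111110
Gen 10 (rule 218): 1111111111111
Gen 11 (rule 154): 1111111111110
Gen 12 (rule 218): 1111111111111
Gen 13 (rule 154): 1111111111110
Gen 14 (rule 218): 1111111111111
Gen 15 (rule 154): 1111111111110
Gen 16 (rule 218): 1111111111111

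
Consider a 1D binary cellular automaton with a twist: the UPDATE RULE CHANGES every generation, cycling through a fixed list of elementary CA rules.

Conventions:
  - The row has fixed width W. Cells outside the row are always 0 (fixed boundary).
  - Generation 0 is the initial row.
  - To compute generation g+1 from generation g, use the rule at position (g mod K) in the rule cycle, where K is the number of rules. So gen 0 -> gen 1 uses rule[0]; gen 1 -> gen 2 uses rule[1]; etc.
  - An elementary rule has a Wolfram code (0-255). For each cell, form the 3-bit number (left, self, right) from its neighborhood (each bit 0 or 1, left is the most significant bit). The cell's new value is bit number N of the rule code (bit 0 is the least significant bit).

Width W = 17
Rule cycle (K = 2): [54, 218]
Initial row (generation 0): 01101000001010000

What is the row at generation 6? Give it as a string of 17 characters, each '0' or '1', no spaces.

Answer: 11111111111011111

Derivation:
Gen 0: 01101000001010000
Gen 1 (rule 54): 10011100011111000
Gen 2 (rule 218): 01111110111111100
Gen 3 (rule 54): 10000001000000010
Gen 4 (rule 218): 01000010100000101
Gen 5 (rule 54): 11100111110001111
Gen 6 (rule 218): 11111111111011111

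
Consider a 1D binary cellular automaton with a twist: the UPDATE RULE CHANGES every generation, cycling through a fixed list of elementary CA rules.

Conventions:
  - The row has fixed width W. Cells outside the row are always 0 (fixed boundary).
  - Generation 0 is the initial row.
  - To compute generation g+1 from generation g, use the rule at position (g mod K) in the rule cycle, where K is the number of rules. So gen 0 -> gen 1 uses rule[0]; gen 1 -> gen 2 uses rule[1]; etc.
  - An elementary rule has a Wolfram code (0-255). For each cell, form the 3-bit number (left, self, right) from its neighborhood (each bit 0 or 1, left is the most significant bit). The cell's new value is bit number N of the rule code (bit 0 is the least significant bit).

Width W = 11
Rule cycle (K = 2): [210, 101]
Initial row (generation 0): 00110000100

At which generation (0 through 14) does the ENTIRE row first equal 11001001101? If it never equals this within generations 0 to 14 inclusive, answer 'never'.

Gen 0: 00110000100
Gen 1 (rule 210): 01011001010
Gen 2 (rule 101): 01101001110
Gen 3 (rule 210): 10100110111
Gen 4 (rule 101): 11100011001
Gen 5 (rule 210): 01110101110
Gen 6 (rule 101): 00011110010
Gen 7 (rule 210): 00101111101
Gen 8 (rule 101): 10110000111
Gen 9 (rule 210): 00011001011
Gen 10 (rule 101): 11001001101
Gen 11 (rule 210): 01110110100
Gen 12 (rule 101): 00011011101
Gen 13 (rule 210): 00101001100
Gen 14 (rule 101): 10111000101

Answer: 10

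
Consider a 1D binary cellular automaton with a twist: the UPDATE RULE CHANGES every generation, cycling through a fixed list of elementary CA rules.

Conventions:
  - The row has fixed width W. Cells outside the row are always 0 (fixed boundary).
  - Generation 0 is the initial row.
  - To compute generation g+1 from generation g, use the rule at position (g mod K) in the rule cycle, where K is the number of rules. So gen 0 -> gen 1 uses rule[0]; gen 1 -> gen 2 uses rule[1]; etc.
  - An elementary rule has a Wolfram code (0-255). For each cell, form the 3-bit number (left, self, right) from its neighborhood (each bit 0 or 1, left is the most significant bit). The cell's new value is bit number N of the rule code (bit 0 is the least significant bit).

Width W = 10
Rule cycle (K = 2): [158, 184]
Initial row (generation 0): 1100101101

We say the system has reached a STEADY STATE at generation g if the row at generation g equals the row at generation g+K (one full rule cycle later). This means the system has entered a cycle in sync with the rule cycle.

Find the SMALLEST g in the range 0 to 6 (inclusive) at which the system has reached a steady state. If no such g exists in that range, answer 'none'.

Gen 0: 1100101101
Gen 1 (rule 158): 1011101001
Gen 2 (rule 184): 0111010100
Gen 3 (rule 158): 1110010110
Gen 4 (rule 184): 1101001101
Gen 5 (rule 158): 1001111001
Gen 6 (rule 184): 0101110100
Gen 7 (rule 158): 1101100110
Gen 8 (rule 184): 1011010101

Answer: none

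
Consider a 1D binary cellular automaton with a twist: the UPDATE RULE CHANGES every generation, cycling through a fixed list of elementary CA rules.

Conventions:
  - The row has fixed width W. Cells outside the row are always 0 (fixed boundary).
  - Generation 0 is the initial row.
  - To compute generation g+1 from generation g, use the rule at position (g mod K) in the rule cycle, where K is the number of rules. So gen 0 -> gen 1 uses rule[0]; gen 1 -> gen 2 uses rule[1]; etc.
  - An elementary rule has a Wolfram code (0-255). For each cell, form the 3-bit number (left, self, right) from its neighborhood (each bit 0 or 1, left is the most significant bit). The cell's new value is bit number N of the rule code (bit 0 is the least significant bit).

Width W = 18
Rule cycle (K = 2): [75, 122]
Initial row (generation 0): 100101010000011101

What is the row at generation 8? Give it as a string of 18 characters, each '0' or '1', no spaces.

Answer: 111010101111111111

Derivation:
Gen 0: 100101010000011101
Gen 1 (rule 75): 001000000111110100
Gen 2 (rule 122): 010100001100011010
Gen 3 (rule 75): 100001111101111000
Gen 4 (rule 122): 010011000111001100
Gen 5 (rule 75): 100111011101011101
Gen 6 (rule 122): 011101110110110110
Gen 7 (rule 75): 110101010110110110
Gen 8 (rule 122): 111010101111111111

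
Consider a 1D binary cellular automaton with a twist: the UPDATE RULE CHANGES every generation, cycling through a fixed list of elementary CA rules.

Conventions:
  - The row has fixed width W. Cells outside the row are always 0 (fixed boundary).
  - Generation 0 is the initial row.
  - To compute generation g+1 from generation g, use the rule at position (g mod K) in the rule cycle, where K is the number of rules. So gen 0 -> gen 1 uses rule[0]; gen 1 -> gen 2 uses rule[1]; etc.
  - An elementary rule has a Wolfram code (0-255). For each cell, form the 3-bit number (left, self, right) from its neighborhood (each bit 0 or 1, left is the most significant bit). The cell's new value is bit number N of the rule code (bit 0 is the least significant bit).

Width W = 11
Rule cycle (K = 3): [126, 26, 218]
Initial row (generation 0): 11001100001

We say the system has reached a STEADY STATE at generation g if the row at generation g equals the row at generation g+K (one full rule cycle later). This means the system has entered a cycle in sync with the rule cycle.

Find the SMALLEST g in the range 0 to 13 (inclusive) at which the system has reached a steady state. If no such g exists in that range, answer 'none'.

Gen 0: 11001100001
Gen 1 (rule 126): 11111110011
Gen 2 (rule 26): 10000001110
Gen 3 (rule 218): 01000011111
Gen 4 (rule 126): 11100110001
Gen 5 (rule 26): 10011101010
Gen 6 (rule 218): 01111100001
Gen 7 (rule 126): 11000110011
Gen 8 (rule 26): 10101101110
Gen 9 (rule 218): 00001101111
Gen 10 (rule 126): 00011111001
Gen 11 (rule 26): 00110000110
Gen 12 (rule 218): 01111001111
Gen 13 (rule 126): 11001111001
Gen 14 (rule 26): 10111000110
Gen 15 (rule 218): 00111101111
Gen 16 (rule 126): 01100111001

Answer: none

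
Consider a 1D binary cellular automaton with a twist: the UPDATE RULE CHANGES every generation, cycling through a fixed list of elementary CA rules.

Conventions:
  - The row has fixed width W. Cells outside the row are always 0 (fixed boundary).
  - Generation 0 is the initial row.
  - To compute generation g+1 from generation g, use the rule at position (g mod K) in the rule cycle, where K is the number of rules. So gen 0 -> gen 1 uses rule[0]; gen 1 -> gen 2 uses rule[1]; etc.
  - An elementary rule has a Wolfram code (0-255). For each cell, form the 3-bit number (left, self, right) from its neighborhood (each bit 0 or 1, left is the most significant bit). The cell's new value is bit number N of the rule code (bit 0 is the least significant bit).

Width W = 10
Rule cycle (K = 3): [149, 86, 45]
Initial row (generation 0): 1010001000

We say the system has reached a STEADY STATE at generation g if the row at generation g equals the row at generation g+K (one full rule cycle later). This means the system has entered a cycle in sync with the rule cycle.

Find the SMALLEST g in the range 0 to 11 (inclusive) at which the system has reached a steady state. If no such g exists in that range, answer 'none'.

Gen 0: 1010001000
Gen 1 (rule 149): 1011101111
Gen 2 (rule 86): 1000100001
Gen 3 (rule 45): 1010101101
Gen 4 (rule 149): 1010100001
Gen 5 (rule 86): 1010110011
Gen 6 (rule 45): 1111100010
Gen 7 (rule 149): 0111011011
Gen 8 (rule 86): 1001001001
Gen 9 (rule 45): 1001001001
Gen 10 (rule 149): 1101101101
Gen 11 (rule 86): 0100100101
Gen 12 (rule 45): 0100100111
Gen 13 (rule 149): 0110110010
Gen 14 (rule 86): 1010011111

Answer: none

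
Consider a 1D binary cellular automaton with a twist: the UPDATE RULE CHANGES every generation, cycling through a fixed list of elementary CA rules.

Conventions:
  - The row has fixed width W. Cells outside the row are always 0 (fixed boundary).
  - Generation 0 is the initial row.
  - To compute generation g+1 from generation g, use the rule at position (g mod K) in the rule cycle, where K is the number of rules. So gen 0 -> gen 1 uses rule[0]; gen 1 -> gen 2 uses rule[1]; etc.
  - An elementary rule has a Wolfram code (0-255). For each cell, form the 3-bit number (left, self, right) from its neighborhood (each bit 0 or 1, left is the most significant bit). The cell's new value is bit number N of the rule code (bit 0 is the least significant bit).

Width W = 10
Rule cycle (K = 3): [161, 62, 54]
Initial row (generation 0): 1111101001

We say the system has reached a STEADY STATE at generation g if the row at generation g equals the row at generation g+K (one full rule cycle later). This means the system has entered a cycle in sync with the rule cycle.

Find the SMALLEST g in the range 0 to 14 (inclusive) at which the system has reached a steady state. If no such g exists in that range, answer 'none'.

Gen 0: 1111101001
Gen 1 (rule 161): 0111010000
Gen 2 (rule 62): 1100111000
Gen 3 (rule 54): 0011000100
Gen 4 (rule 161): 1000010001
Gen 5 (rule 62): 1100111011
Gen 6 (rule 54): 0011000100
Gen 7 (rule 161): 1000010001
Gen 8 (rule 62): 1100111011
Gen 9 (rule 54): 0011000100
Gen 10 (rule 161): 1000010001
Gen 11 (rule 62): 1100111011
Gen 12 (rule 54): 0011000100
Gen 13 (rule 161): 1000010001
Gen 14 (rule 62): 1100111011
Gen 15 (rule 54): 0011000100
Gen 16 (rule 161): 1000010001
Gen 17 (rule 62): 1100111011

Answer: 3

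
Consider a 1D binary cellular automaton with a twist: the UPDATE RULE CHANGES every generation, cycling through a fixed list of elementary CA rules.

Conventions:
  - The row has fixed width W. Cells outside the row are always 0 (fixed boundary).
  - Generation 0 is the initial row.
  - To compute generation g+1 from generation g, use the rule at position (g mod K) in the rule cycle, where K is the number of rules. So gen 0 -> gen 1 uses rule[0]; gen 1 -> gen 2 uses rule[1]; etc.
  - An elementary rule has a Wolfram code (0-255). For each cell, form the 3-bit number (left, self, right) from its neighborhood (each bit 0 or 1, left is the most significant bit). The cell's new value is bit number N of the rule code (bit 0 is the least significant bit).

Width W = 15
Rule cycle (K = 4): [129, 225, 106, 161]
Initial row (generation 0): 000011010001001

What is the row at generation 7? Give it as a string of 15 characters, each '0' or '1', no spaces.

Answer: 000001100000001

Derivation:
Gen 0: 000011010001001
Gen 1 (rule 129): 111000000100000
Gen 2 (rule 225): 011011110001111
Gen 3 (rule 106): 111110010011001
Gen 4 (rule 161): 011100000000000
Gen 5 (rule 129): 001001111111111
Gen 6 (rule 225): 100000111111111
Gen 7 (rule 106): 000001100000001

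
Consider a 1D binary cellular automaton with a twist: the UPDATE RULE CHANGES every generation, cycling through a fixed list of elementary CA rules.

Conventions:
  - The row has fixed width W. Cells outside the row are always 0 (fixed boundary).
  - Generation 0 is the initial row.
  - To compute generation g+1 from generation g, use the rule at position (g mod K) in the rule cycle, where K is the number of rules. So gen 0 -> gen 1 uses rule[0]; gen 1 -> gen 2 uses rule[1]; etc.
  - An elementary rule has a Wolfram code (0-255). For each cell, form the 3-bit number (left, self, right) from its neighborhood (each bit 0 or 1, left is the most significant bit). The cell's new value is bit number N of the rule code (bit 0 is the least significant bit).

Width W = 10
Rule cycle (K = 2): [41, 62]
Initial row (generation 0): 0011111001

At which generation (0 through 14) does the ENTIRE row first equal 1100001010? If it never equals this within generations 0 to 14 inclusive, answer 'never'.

Answer: never

Derivation:
Gen 0: 0011111001
Gen 1 (rule 41): 1010000000
Gen 2 (rule 62): 1111000000
Gen 3 (rule 41): 1000011111
Gen 4 (rule 62): 1100110000
Gen 5 (rule 41): 1000100111
Gen 6 (rule 62): 1101111100
Gen 7 (rule 41): 1011000001
Gen 8 (rule 62): 1110100011
Gen 9 (rule 41): 1001001010
Gen 10 (rule 62): 1111111111
Gen 11 (rule 41): 1000000000
Gen 12 (rule 62): 1100000000
Gen 13 (rule 41): 1001111111
Gen 14 (rule 62): 1111000000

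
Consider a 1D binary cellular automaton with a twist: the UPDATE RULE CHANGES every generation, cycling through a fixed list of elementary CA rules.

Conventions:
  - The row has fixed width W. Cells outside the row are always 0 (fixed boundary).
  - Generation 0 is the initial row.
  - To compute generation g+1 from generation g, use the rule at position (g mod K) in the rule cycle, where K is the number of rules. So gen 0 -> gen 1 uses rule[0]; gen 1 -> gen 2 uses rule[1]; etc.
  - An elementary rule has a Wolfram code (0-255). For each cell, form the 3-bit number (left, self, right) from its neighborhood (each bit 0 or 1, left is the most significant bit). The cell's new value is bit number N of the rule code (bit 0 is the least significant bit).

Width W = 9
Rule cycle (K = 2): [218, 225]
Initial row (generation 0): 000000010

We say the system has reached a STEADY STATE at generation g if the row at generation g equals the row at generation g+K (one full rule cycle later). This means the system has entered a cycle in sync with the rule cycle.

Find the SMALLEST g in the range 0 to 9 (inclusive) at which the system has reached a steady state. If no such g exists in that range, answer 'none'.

Answer: 5

Derivation:
Gen 0: 000000010
Gen 1 (rule 218): 000000101
Gen 2 (rule 225): 111110010
Gen 3 (rule 218): 111111101
Gen 4 (rule 225): 011111110
Gen 5 (rule 218): 111111111
Gen 6 (rule 225): 011111111
Gen 7 (rule 218): 111111111
Gen 8 (rule 225): 011111111
Gen 9 (rule 218): 111111111
Gen 10 (rule 225): 011111111
Gen 11 (rule 218): 111111111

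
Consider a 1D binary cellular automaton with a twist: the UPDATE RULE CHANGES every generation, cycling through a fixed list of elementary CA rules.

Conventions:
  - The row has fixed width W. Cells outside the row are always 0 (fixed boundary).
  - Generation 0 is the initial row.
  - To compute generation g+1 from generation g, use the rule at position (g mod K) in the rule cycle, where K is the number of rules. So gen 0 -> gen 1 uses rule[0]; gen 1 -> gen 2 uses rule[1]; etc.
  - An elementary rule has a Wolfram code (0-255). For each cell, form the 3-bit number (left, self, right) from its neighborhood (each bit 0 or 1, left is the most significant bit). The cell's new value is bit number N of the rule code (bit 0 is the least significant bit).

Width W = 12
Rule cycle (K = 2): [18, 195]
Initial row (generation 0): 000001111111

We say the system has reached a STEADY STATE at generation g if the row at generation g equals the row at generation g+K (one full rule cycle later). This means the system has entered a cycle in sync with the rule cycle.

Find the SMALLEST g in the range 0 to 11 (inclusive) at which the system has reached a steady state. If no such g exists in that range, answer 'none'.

Answer: 5

Derivation:
Gen 0: 000001111111
Gen 1 (rule 18): 000010000000
Gen 2 (rule 195): 111100111111
Gen 3 (rule 18): 000011000000
Gen 4 (rule 195): 111101011111
Gen 5 (rule 18): 000000000000
Gen 6 (rule 195): 111111111111
Gen 7 (rule 18): 000000000000
Gen 8 (rule 195): 111111111111
Gen 9 (rule 18): 000000000000
Gen 10 (rule 195): 111111111111
Gen 11 (rule 18): 000000000000
Gen 12 (rule 195): 111111111111
Gen 13 (rule 18): 000000000000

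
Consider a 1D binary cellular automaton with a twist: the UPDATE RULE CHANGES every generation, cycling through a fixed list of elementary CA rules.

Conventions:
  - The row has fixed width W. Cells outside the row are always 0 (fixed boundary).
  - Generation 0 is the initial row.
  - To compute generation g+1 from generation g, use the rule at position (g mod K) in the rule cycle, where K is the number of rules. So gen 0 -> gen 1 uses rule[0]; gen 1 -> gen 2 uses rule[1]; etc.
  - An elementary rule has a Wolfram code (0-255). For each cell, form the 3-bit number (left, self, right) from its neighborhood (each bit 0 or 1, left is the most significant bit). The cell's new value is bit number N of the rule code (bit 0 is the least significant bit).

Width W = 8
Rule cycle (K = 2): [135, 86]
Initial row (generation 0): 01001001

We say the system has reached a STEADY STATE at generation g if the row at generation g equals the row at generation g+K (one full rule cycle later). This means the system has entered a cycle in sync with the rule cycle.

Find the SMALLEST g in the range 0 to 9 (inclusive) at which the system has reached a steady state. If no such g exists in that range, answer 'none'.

Gen 0: 01001001
Gen 1 (rule 135): 11011011
Gen 2 (rule 86): 01001001
Gen 3 (rule 135): 11011011
Gen 4 (rule 86): 01001001
Gen 5 (rule 135): 11011011
Gen 6 (rule 86): 01001001
Gen 7 (rule 135): 11011011
Gen 8 (rule 86): 01001001
Gen 9 (rule 135): 11011011
Gen 10 (rule 86): 01001001
Gen 11 (rule 135): 11011011

Answer: 0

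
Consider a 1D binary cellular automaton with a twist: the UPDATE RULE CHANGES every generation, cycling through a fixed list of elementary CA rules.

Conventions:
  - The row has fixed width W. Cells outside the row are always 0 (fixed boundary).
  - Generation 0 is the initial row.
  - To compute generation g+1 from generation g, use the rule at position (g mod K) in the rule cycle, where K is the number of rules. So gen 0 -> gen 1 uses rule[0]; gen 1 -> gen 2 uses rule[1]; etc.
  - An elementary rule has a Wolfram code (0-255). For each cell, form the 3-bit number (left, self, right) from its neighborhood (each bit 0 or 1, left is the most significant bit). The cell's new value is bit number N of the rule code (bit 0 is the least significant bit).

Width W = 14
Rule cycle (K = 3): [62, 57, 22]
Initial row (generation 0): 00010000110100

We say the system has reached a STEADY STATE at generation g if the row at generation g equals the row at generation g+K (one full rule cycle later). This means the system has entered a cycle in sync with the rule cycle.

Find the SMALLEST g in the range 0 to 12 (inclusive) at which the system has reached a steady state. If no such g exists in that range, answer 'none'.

Answer: none

Derivation:
Gen 0: 00010000110100
Gen 1 (rule 62): 00111001101110
Gen 2 (rule 57): 10100101011001
Gen 3 (rule 22): 10111101000111
Gen 4 (rule 62): 11100011101100
Gen 5 (rule 57): 10011010011011
Gen 6 (rule 22): 11100011100000
Gen 7 (rule 62): 10010110010000
Gen 8 (rule 57): 01001101001111
Gen 9 (rule 22): 11110001110000
Gen 10 (rule 62): 10001011001000
Gen 11 (rule 57): 01100110100111
Gen 12 (rule 22): 10011000111000
Gen 13 (rule 62): 11110101100100
Gen 14 (rule 57): 10001011010011
Gen 15 (rule 22): 11011000011100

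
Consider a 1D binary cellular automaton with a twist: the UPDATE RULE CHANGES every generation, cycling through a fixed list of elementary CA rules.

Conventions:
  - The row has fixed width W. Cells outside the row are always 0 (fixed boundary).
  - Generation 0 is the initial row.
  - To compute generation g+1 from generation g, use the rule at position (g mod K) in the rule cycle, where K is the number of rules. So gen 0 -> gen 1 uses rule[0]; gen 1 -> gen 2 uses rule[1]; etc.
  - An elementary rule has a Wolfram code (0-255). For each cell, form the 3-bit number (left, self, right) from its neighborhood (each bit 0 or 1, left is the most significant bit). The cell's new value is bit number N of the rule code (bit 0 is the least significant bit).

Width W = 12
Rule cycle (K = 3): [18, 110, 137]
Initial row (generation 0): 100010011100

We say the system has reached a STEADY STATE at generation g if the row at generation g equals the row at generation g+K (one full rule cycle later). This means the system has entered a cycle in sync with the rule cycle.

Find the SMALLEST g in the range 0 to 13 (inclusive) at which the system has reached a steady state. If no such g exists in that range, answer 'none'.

Answer: 7

Derivation:
Gen 0: 100010011100
Gen 1 (rule 18): 010101100010
Gen 2 (rule 110): 111111100110
Gen 3 (rule 137): 111111000100
Gen 4 (rule 18): 000000101010
Gen 5 (rule 110): 000001111110
Gen 6 (rule 137): 111101111100
Gen 7 (rule 18): 000000000010
Gen 8 (rule 110): 000000000110
Gen 9 (rule 137): 111111110100
Gen 10 (rule 18): 000000000010
Gen 11 (rule 110): 000000000110
Gen 12 (rule 137): 111111110100
Gen 13 (rule 18): 000000000010
Gen 14 (rule 110): 000000000110
Gen 15 (rule 137): 111111110100
Gen 16 (rule 18): 000000000010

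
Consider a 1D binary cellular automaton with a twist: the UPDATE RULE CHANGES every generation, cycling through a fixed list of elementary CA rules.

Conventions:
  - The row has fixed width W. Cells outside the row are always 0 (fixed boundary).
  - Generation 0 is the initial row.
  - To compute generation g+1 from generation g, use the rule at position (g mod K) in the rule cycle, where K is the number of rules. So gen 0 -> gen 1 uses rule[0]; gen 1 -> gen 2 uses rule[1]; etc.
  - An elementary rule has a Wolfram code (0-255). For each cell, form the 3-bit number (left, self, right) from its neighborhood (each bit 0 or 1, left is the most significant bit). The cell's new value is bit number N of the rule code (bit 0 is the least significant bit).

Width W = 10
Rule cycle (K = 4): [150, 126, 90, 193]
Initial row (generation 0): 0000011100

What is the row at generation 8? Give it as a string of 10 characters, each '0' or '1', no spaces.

Gen 0: 0000011100
Gen 1 (rule 150): 0000101010
Gen 2 (rule 126): 0001111111
Gen 3 (rule 90): 0011000001
Gen 4 (rule 193): 1001011100
Gen 5 (rule 150): 1111001010
Gen 6 (rule 126): 1001111111
Gen 7 (rule 90): 0111000001
Gen 8 (rule 193): 0011011100

Answer: 0011011100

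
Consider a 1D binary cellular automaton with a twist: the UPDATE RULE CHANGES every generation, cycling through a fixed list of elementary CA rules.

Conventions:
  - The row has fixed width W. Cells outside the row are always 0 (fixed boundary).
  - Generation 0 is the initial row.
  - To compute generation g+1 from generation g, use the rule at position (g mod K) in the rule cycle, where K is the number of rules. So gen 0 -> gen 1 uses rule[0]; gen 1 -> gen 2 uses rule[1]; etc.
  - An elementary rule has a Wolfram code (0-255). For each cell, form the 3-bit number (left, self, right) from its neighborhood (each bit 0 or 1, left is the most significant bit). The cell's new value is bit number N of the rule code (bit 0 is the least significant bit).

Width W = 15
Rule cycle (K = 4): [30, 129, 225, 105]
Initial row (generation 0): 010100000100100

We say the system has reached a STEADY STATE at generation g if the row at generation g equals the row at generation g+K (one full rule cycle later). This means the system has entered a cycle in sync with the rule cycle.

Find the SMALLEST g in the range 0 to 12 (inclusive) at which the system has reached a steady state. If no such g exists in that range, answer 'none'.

Answer: none

Derivation:
Gen 0: 010100000100100
Gen 1 (rule 30): 110110001111110
Gen 2 (rule 129): 000000100111100
Gen 3 (rule 225): 111110000011101
Gen 4 (rule 105): 100010111010110
Gen 5 (rule 30): 110110100010101
Gen 6 (rule 129): 000000001000000
Gen 7 (rule 225): 111111100011111
Gen 8 (rule 105): 100000101010001
Gen 9 (rule 30): 110001101011011
Gen 10 (rule 129): 000100000000000
Gen 11 (rule 225): 110001111111111
Gen 12 (rule 105): 110101000000001
Gen 13 (rule 30): 100101100000011
Gen 14 (rule 129): 000000001111000
Gen 15 (rule 225): 111111100111011
Gen 16 (rule 105): 100000100101111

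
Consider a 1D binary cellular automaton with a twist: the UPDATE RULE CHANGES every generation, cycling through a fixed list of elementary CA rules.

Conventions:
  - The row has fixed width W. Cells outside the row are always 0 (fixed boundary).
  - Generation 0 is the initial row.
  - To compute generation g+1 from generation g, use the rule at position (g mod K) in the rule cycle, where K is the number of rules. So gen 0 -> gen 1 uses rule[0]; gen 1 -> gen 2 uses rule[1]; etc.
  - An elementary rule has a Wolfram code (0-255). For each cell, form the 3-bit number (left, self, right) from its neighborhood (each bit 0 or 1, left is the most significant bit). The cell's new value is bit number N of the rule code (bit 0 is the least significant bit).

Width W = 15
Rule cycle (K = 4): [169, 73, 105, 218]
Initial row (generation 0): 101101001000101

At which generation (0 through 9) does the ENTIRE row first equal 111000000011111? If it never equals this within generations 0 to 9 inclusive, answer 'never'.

Gen 0: 101101001000101
Gen 1 (rule 169): 011010000010010
Gen 2 (rule 73): 011000111000000
Gen 3 (rule 105): 011010101011111
Gen 4 (rule 218): 111000000011111
Gen 5 (rule 169): 110011111011110
Gen 6 (rule 73): 110010001010010
Gen 7 (rule 105): 110000100100000
Gen 8 (rule 218): 111001011010000
Gen 9 (rule 169): 110000110100111

Answer: 4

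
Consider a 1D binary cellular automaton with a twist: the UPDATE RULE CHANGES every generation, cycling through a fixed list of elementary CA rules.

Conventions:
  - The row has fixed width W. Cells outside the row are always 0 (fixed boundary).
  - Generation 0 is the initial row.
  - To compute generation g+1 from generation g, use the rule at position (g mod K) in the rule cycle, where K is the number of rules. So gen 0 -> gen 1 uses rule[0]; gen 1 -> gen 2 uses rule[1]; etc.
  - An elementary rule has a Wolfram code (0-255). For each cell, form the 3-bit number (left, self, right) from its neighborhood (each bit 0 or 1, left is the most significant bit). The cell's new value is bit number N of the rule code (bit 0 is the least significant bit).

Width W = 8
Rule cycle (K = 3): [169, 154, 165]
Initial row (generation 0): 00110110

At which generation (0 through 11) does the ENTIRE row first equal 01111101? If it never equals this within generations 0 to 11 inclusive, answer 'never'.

Answer: never

Derivation:
Gen 0: 00110110
Gen 1 (rule 169): 10101100
Gen 2 (rule 154): 00001010
Gen 3 (rule 165): 11101110
Gen 4 (rule 169): 11011100
Gen 5 (rule 154): 10011010
Gen 6 (rule 165): 10000110
Gen 7 (rule 169): 00110100
Gen 8 (rule 154): 01100010
Gen 9 (rule 165): 00001010
Gen 10 (rule 169): 11100100
Gen 11 (rule 154): 11011010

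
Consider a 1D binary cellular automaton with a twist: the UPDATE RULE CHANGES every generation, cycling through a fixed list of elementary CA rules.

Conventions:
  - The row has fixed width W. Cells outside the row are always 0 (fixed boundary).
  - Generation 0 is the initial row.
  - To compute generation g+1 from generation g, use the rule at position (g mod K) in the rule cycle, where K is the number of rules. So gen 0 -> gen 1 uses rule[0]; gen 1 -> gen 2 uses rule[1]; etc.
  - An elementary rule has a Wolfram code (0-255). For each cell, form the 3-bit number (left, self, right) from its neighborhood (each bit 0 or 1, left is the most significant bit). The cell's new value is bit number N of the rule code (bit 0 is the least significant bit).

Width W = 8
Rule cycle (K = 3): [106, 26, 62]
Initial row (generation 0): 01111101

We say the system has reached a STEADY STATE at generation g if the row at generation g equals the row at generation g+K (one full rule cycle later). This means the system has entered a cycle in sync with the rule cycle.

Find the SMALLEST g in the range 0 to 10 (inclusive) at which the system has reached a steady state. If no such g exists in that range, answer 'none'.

Gen 0: 01111101
Gen 1 (rule 106): 11000110
Gen 2 (rule 26): 10101101
Gen 3 (rule 62): 11111011
Gen 4 (rule 106): 10001111
Gen 5 (rule 26): 01011000
Gen 6 (rule 62): 11110100
Gen 7 (rule 106): 10011000
Gen 8 (rule 26): 01110100
Gen 9 (rule 62): 11001110
Gen 10 (rule 106): 11011010
Gen 11 (rule 26): 10010001
Gen 12 (rule 62): 11111011
Gen 13 (rule 106): 10001111

Answer: none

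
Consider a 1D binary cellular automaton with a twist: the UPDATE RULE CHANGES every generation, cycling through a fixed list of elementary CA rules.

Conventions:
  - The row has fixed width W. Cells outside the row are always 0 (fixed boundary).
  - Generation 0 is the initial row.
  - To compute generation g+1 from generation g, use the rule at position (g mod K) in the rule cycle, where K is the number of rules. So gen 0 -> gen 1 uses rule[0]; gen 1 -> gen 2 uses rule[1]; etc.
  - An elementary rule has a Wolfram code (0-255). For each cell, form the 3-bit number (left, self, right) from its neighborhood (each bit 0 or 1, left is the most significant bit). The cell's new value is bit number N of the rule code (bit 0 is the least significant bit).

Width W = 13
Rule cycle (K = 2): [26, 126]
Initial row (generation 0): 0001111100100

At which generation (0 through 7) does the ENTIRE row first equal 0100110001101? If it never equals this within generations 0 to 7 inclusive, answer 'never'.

Answer: never

Derivation:
Gen 0: 0001111100100
Gen 1 (rule 26): 0011000011010
Gen 2 (rule 126): 0111100111111
Gen 3 (rule 26): 1100011100000
Gen 4 (rule 126): 1110110110000
Gen 5 (rule 26): 1000100101000
Gen 6 (rule 126): 1101111111100
Gen 7 (rule 26): 1001000000010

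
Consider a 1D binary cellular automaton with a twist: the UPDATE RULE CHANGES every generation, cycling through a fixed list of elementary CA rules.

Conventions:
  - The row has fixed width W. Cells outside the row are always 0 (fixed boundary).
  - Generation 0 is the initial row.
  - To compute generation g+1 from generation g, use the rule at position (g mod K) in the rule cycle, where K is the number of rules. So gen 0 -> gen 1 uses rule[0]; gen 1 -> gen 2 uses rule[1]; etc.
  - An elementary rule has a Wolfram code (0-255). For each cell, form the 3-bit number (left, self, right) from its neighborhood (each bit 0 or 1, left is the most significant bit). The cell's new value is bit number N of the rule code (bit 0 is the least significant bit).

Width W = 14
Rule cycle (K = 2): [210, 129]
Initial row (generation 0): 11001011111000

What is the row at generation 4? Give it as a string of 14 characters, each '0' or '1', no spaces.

Gen 0: 11001011111000
Gen 1 (rule 210): 01110001111100
Gen 2 (rule 129): 00100100111001
Gen 3 (rule 210): 01011011011110
Gen 4 (rule 129): 00000000001100

Answer: 00000000001100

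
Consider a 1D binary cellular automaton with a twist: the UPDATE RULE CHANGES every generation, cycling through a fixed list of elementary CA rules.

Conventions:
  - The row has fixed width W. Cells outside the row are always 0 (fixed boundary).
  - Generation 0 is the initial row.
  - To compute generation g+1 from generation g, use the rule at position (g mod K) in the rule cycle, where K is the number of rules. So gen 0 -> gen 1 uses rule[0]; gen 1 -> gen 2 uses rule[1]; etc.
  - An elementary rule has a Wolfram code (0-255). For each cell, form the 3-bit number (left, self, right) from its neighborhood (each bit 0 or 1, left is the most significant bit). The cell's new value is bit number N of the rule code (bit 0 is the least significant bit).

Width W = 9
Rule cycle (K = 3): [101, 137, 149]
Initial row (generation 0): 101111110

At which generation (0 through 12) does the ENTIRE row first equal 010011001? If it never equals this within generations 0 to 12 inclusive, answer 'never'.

Answer: 4

Derivation:
Gen 0: 101111110
Gen 1 (rule 101): 110000010
Gen 2 (rule 137): 100111000
Gen 3 (rule 149): 110010111
Gen 4 (rule 101): 010011001
Gen 5 (rule 137): 000010000
Gen 6 (rule 149): 111011111
Gen 7 (rule 101): 001100001
Gen 8 (rule 137): 101001100
Gen 9 (rule 149): 101100011
Gen 10 (rule 101): 110101001
Gen 11 (rule 137): 100000000
Gen 12 (rule 149): 111111111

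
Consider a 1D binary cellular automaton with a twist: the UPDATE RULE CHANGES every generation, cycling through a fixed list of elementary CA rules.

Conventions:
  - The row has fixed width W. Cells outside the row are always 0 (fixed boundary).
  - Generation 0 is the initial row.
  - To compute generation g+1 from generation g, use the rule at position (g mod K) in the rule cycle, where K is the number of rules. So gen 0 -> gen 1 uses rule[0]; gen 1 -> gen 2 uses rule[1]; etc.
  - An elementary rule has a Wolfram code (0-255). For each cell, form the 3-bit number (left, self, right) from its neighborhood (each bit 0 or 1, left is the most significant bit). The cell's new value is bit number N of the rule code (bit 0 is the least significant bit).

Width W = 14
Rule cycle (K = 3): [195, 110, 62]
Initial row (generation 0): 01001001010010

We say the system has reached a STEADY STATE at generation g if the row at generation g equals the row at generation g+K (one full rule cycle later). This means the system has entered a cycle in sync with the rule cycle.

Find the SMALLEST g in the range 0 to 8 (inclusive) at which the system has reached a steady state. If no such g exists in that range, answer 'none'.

Answer: none

Derivation:
Gen 0: 01001001010010
Gen 1 (rule 195): 10010010000100
Gen 2 (rule 110): 10110110001100
Gen 3 (rule 62): 11101101011010
Gen 4 (rule 195): 01100100001000
Gen 5 (rule 110): 11101100011000
Gen 6 (rule 62): 10011010110100
Gen 7 (rule 195): 00101000010001
Gen 8 (rule 110): 01111000110011
Gen 9 (rule 62): 11000101101110
Gen 10 (rule 195): 01011000100110
Gen 11 (rule 110): 11111001101110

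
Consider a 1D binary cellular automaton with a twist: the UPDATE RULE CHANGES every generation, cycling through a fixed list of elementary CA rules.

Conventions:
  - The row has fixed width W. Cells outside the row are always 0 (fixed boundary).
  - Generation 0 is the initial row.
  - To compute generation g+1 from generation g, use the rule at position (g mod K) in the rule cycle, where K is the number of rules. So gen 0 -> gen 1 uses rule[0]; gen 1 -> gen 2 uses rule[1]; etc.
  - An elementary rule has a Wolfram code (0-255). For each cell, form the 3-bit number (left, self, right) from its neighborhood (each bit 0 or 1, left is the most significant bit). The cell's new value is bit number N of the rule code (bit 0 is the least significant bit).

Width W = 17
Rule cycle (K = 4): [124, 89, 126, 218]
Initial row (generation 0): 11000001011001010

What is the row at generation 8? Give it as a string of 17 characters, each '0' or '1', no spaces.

Gen 0: 11000001011001010
Gen 1 (rule 124): 11100001111101111
Gen 2 (rule 89): 10111101000101001
Gen 3 (rule 126): 11100111101111111
Gen 4 (rule 218): 11111111101111111
Gen 5 (rule 124): 10000000111000001
Gen 6 (rule 89): 01111110101111100
Gen 7 (rule 126): 11000011111000110
Gen 8 (rule 218): 11100111111101111

Answer: 11100111111101111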